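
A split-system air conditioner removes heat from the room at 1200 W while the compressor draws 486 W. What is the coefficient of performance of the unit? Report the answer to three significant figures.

The first law gives Q̇_H = Q̇_C + Ẇ, so the three rates are Q̇_C = 1200, Q̇_H = 1686, Ẇ = 486.0 W.
COP_R = Q̇_C/Ẇ = 1200/486.0 = 2.469.

2.47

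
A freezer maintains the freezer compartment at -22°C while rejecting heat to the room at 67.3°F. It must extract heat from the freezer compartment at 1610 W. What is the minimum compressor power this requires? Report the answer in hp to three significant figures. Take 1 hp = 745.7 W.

In absolute terms T_C = 251.15 K and T_H = 292.76 K, so ΔT = 41.61 K.
COP_Carnot = T_C/ΔT = 251.15/41.61 = 6.036.
Ẇ_min = Q̇/COP_Carnot = 1610/6.036 = 266.7 W = 0.3577 hp.

0.358 hp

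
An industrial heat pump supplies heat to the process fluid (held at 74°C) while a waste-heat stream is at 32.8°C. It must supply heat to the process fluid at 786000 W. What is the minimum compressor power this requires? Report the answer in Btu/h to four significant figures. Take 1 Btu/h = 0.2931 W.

318300 Btu/h

In absolute terms T_C = 305.95 K and T_H = 347.15 K, so ΔT = 41.20 K.
COP_Carnot = T_H/ΔT = 347.15/41.20 = 8.426.
Ẇ_min = Q̇/COP_Carnot = 786000/8.426 = 93280 W = 318300 Btu/h.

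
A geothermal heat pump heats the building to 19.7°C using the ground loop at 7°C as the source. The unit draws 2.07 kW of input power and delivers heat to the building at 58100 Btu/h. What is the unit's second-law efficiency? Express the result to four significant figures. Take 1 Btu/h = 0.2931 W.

0.3568

Converting, Q̇_H = 58100 Btu/h = 17.03 kW, so COP_actual = Q̇_H/Ẇ = 17.03/2.070 = 8.227.
In absolute terms T_C = 280.15 K and T_H = 292.85 K, so ΔT = 12.70 K.
COP_Carnot = T_H/ΔT = 292.85/12.70 = 23.06.
η_II = COP_actual/COP_Carnot = 8.227/23.06 = 0.3568.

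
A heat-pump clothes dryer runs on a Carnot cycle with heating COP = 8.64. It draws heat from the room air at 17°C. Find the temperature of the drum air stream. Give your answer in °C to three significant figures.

COP_HP = T_H/(T_H − T_C) rearranges to T_H = COP·T_C/(COP − 1).
With T_C = 290.15 K, T_H = 8.64 × 290.15/7.640 = 328.13 K.
Converting, 328.13 K = 54.98°C.

55.0 °C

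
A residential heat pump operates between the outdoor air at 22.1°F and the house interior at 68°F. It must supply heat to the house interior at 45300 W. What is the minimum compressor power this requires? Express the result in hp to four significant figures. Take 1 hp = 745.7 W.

5.284 hp

In absolute terms T_C = 267.65 K and T_H = 293.15 K, so ΔT = 25.50 K.
COP_Carnot = T_H/ΔT = 293.15/25.50 = 11.50.
Ẇ_min = Q̇/COP_Carnot = 45300/11.50 = 3940 W = 5.284 hp.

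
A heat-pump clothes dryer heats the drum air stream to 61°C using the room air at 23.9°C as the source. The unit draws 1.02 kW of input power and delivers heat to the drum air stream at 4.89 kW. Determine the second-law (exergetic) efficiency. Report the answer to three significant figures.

0.532

COP_actual = Q̇_H/Ẇ = 4.890/1.020 = 4.794.
In absolute terms T_C = 297.05 K and T_H = 334.15 K, so ΔT = 37.10 K.
COP_Carnot = T_H/ΔT = 334.15/37.10 = 9.007.
η_II = COP_actual/COP_Carnot = 4.794/9.007 = 0.5323.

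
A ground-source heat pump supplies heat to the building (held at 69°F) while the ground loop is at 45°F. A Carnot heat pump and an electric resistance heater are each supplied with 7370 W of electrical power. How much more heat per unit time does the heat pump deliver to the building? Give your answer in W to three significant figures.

In absolute terms T_C = 280.37 K and T_H = 293.71 K, so ΔT = 13.33 K.
COP_Carnot = T_H/ΔT = 293.71/13.33 = 22.03.
The heat pump delivers Q̇_H = COP × Ẇ = 162300 W; the resistance heater delivers Ẇ = 7370 W.
Extra = (COP − 1)·Ẇ = 155000 W.

155000 W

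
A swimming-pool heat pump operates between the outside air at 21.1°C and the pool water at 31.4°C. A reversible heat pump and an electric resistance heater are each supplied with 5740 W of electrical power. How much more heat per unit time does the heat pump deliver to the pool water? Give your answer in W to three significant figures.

In absolute terms T_C = 294.25 K and T_H = 304.55 K, so ΔT = 10.30 K.
COP_Carnot = T_H/ΔT = 304.55/10.30 = 29.57.
The heat pump delivers Q̇_H = COP × Ẇ = 169700 W; the resistance heater delivers Ẇ = 5740 W.
Extra = (COP − 1)·Ẇ = 164000 W.

164000 W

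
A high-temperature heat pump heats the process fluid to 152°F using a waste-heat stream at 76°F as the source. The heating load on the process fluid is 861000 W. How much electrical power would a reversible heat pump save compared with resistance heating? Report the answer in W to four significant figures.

In absolute terms T_C = 297.59 K and T_H = 339.82 K, so ΔT = 42.22 K.
COP_Carnot = T_H/ΔT = 339.82/42.22 = 8.048.
Resistance heating needs Ẇ_res = Q̇_H = 861000 W; the reversible heat pump needs only Ẇ_hp = Q̇_H/COP = 107000 W.
Saving = 861000 − 107000 = 754000 W.

754000 W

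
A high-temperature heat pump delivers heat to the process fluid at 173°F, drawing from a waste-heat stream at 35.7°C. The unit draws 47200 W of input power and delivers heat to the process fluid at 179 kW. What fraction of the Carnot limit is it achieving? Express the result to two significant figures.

Converting, Q̇_H = 179.0 kW = 179000 W, so COP_actual = Q̇_H/Ẇ = 179000/47200 = 3.792.
In absolute terms T_C = 308.85 K and T_H = 351.48 K, so ΔT = 42.63 K.
COP_Carnot = T_H/ΔT = 351.48/42.63 = 8.244.
η_II = COP_actual/COP_Carnot = 3.792/8.244 = 0.4600.

0.46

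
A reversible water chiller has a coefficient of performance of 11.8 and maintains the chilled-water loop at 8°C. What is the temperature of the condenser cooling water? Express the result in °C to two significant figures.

COP_R = T_C/(T_H − T_C) gives T_H − T_C = T_C/COP.
With T_C = 281.15 K, T_H = 281.15 × (1 + 1/11.8) = 304.98 K.
Converting, 304.98 K = 31.83°C.

32 °C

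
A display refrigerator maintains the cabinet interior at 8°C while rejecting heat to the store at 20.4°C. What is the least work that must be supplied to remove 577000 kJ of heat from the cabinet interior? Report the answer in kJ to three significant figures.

In absolute terms T_C = 281.15 K and T_H = 293.55 K, so ΔT = 12.40 K.
The reversible limit is COP_R = T_C/ΔT = 22.67, so W_min = Q_C/COP = Q_C·ΔT/T_C.
W_min = 577000 × 12.40/281.15 = 25450 kJ.

25400 kJ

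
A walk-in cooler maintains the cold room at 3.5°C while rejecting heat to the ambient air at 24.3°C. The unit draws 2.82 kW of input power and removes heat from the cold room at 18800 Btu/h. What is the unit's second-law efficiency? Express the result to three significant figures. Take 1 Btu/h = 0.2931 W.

0.147

Converting, Q̇_C = 18800 Btu/h = 5.510 kW, so COP_actual = Q̇_C/Ẇ = 5.510/2.820 = 1.954.
In absolute terms T_C = 276.65 K and T_H = 297.45 K, so ΔT = 20.80 K.
COP_Carnot = T_C/ΔT = 276.65/20.80 = 13.30.
η_II = COP_actual/COP_Carnot = 1.954/13.30 = 0.1469.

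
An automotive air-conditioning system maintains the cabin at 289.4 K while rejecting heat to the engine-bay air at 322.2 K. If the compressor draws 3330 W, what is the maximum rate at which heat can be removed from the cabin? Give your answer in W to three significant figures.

29400 W

The reservoir spacing is ΔT = 322.2 − 289.4 = 32.80 K.
COP_Carnot = T_C/ΔT = 289.40/32.80 = 8.823.
Q̇_max = COP_Carnot × Ẇ = 8.823 × 3330 W = 29380 W.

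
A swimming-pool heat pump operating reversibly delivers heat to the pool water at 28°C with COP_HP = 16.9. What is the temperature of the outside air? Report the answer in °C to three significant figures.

COP_HP = T_H/(T_H − T_C) gives T_H − T_C = T_H/COP.
With T_H = 301.15 K, T_C = 301.15 × (1 − 1/16.9) = 283.33 K.
Converting, 283.33 K = 10.18°C.

10.2 °C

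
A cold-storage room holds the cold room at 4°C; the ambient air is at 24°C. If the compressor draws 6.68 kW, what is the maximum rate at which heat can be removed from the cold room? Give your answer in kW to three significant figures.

In absolute terms T_C = 277.15 K and T_H = 297.15 K, so ΔT = 20.00 K.
COP_Carnot = T_C/ΔT = 277.15/20.00 = 13.86.
Q̇_max = COP_Carnot × Ẇ = 13.86 × 6.680 kW = 92.57 kW.

92.6 kW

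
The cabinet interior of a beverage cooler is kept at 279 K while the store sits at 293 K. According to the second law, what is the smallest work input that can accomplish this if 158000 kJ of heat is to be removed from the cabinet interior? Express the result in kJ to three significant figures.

The reservoir spacing is ΔT = 293 − 279 = 14.00 K.
The reversible limit is COP_R = T_C/ΔT = 19.93, so W_min = Q_C/COP = Q_C·ΔT/T_C.
W_min = 158000 × 14.00/279.00 = 7928 kJ.

7930 kJ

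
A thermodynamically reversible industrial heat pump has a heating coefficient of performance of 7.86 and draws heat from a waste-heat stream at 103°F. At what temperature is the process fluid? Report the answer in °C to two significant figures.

85 °C

COP_HP = T_H/(T_H − T_C) rearranges to T_H = COP·T_C/(COP − 1).
With T_C = 312.59 K, T_H = 7.86 × 312.59/6.860 = 358.16 K.
Converting, 358.16 K = 85.01°C.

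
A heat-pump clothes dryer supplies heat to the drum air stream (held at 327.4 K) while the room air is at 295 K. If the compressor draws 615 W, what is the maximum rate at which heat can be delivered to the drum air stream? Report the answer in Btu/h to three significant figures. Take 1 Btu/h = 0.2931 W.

The reservoir spacing is ΔT = 327.4 − 295 = 32.40 K.
COP_Carnot = T_H/ΔT = 327.40/32.40 = 10.10.
Q̇_max = COP_Carnot × Ẇ = 10.10 × 615.0 W = 6215 W = 21200 Btu/h.

21200 Btu/h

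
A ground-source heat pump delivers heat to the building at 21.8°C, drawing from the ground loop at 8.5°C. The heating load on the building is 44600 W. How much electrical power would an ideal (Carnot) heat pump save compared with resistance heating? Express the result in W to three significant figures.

In absolute terms T_C = 281.65 K and T_H = 294.95 K, so ΔT = 13.30 K.
COP_Carnot = T_H/ΔT = 294.95/13.30 = 22.18.
Resistance heating needs Ẇ_res = Q̇_H = 44600 W; the reversible heat pump needs only Ẇ_hp = Q̇_H/COP = 2011 W.
Saving = 44600 − 2011 = 42590 W.

42600 W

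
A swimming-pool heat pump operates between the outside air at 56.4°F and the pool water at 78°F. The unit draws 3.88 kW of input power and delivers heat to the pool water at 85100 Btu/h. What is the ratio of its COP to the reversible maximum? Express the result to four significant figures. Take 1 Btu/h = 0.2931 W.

0.2583

Converting, Q̇_H = 85100 Btu/h = 24.94 kW, so COP_actual = Q̇_H/Ẇ = 24.94/3.880 = 6.429.
In absolute terms T_C = 286.71 K and T_H = 298.71 K, so ΔT = 12.00 K.
COP_Carnot = T_H/ΔT = 298.71/12.00 = 24.89.
η_II = COP_actual/COP_Carnot = 6.429/24.89 = 0.2583.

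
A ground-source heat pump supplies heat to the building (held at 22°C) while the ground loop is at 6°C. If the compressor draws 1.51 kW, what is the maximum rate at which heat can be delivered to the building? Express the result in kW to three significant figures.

27.9 kW

In absolute terms T_C = 279.15 K and T_H = 295.15 K, so ΔT = 16.00 K.
COP_Carnot = T_H/ΔT = 295.15/16.00 = 18.45.
Q̇_max = COP_Carnot × Ẇ = 18.45 × 1.510 kW = 27.85 kW.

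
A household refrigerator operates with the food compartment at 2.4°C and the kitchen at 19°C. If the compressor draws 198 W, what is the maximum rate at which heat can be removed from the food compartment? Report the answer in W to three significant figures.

In absolute terms T_C = 275.55 K and T_H = 292.15 K, so ΔT = 16.60 K.
COP_Carnot = T_C/ΔT = 275.55/16.60 = 16.60.
Q̇_max = COP_Carnot × Ẇ = 16.60 × 198.0 W = 3287 W.

3290 W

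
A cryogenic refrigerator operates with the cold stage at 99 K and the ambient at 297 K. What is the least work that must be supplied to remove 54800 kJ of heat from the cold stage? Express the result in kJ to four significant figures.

The reservoir spacing is ΔT = 297 − 99 = 198.0 K.
The reversible limit is COP_R = T_C/ΔT = 0.5000, so W_min = Q_C/COP = Q_C·ΔT/T_C.
W_min = 54800 × 198.0/99.00 = 109600 kJ.

109600 kJ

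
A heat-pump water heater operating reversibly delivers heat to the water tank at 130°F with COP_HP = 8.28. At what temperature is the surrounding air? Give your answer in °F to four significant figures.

58.78 °F

COP_HP = T_H/(T_H − T_C) gives T_H − T_C = T_H/COP.
With T_H = 327.59 K, T_C = 327.59 × (1 − 1/8.28) = 288.03 K.
Converting, 288.03 K = 58.78°F.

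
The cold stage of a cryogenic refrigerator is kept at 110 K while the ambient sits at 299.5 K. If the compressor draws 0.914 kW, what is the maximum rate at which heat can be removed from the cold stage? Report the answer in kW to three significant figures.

0.531 kW

The reservoir spacing is ΔT = 299.5 − 110 = 189.5 K.
COP_Carnot = T_C/ΔT = 110.00/189.5 = 0.5805.
Q̇_max = COP_Carnot × Ẇ = 0.5805 × 0.9140 kW = 0.5306 kW.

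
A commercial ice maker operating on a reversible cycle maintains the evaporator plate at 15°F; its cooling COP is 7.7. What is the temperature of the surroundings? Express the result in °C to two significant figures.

COP_R = T_C/(T_H − T_C) gives T_H − T_C = T_C/COP.
With T_C = 263.71 K, T_H = 263.71 × (1 + 1/7.7) = 297.95 K.
Converting, 297.95 K = 24.80°C.

25 °C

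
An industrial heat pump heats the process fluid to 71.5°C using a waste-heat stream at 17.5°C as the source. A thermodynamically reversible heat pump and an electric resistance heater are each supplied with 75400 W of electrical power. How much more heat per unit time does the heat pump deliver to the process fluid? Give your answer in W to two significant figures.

In absolute terms T_C = 290.65 K and T_H = 344.65 K, so ΔT = 54.00 K.
COP_Carnot = T_H/ΔT = 344.65/54.00 = 6.382.
The heat pump delivers Q̇_H = COP × Ẇ = 481200 W; the resistance heater delivers Ẇ = 75400 W.
Extra = (COP − 1)·Ẇ = 405800 W.

410000 W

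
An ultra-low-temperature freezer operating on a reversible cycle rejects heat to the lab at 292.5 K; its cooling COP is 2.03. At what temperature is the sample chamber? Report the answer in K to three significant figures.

For a Carnot refrigerator COP_R = T_C/(T_H − T_C), so T_C = COP·T_H/(1 + COP).
With T_H = 292.50 K, T_C = 2.03 × 292.50/3.030 = 195.97 K.

196 K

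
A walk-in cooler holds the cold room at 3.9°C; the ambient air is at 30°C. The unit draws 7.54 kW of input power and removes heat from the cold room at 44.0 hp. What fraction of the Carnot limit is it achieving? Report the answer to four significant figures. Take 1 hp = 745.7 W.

0.4099

Converting, Q̇_C = 44.00 hp = 32.81 kW, so COP_actual = Q̇_C/Ẇ = 32.81/7.540 = 4.352.
In absolute terms T_C = 277.05 K and T_H = 303.15 K, so ΔT = 26.10 K.
COP_Carnot = T_C/ΔT = 277.05/26.10 = 10.61.
η_II = COP_actual/COP_Carnot = 4.352/10.61 = 0.4099.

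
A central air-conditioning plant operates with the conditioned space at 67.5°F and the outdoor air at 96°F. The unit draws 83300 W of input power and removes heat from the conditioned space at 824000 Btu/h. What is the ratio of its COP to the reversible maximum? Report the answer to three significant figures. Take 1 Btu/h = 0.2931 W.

0.157

Converting, Q̇_C = 824000 Btu/h = 241500 W, so COP_actual = Q̇_C/Ẇ = 241500/83300 = 2.899.
In absolute terms T_C = 292.87 K and T_H = 308.71 K, so ΔT = 15.83 K.
COP_Carnot = T_C/ΔT = 292.87/15.83 = 18.50.
η_II = COP_actual/COP_Carnot = 2.899/18.50 = 0.1567.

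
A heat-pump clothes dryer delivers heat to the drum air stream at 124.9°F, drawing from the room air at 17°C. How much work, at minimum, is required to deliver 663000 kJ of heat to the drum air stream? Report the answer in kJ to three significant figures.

70700 kJ

In absolute terms T_C = 290.15 K and T_H = 324.76 K, so ΔT = 34.61 K.
The reversible limit is COP_HP = T_H/ΔT = 9.383, so W_min = Q_H/COP = Q_H·ΔT/T_H.
W_min = 663000 × 34.61/324.76 = 70660 kJ.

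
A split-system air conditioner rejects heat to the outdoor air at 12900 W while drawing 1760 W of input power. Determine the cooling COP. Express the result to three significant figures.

6.33

The first law gives Q̇_H = Q̇_C + Ẇ, so the three rates are Q̇_C = 11140, Q̇_H = 12900, Ẇ = 1760 W.
COP_R = Q̇_C/Ẇ = 11140/1760 = 6.330.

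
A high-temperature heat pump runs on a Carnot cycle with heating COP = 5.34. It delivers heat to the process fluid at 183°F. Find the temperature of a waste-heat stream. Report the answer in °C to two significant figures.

17 °C

COP_HP = T_H/(T_H − T_C) gives T_H − T_C = T_H/COP.
With T_H = 357.04 K, T_C = 357.04 × (1 − 1/5.34) = 290.18 K.
Converting, 290.18 K = 17.03°C.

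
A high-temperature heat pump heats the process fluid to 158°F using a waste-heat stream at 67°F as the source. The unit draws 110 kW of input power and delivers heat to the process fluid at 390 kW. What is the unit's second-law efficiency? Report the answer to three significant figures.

COP_actual = Q̇_H/Ẇ = 390.0/110.0 = 3.545.
In absolute terms T_C = 292.59 K and T_H = 343.15 K, so ΔT = 50.56 K.
COP_Carnot = T_H/ΔT = 343.15/50.56 = 6.788.
η_II = COP_actual/COP_Carnot = 3.545/6.788 = 0.5223.

0.522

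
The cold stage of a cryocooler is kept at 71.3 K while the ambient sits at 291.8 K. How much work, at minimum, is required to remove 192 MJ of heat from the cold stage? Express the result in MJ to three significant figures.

594 MJ

The reservoir spacing is ΔT = 291.8 − 71.3 = 220.5 K.
The reversible limit is COP_R = T_C/ΔT = 0.3234, so W_min = Q_C/COP = Q_C·ΔT/T_C.
W_min = 192.0 × 220.5/71.30 = 593.8 MJ.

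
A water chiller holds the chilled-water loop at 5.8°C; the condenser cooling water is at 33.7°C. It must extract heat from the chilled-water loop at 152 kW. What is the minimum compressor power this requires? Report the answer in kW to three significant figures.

15.2 kW

In absolute terms T_C = 278.95 K and T_H = 306.85 K, so ΔT = 27.90 K.
COP_Carnot = T_C/ΔT = 278.95/27.90 = 9.998.
Ẇ_min = Q̇/COP_Carnot = 152.0/9.998 = 15.20 kW.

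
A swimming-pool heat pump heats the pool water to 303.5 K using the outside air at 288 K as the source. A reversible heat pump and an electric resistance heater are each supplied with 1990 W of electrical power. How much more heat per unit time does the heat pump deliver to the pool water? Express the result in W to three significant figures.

37000 W

The reservoir spacing is ΔT = 303.5 − 288 = 15.50 K.
COP_Carnot = T_H/ΔT = 303.50/15.50 = 19.58.
The heat pump delivers Q̇_H = COP × Ẇ = 38970 W; the resistance heater delivers Ẇ = 1990 W.
Extra = (COP − 1)·Ẇ = 36980 W.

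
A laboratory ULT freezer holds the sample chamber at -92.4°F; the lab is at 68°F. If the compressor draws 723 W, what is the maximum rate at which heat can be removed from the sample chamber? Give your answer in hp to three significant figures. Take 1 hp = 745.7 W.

2.22 hp

In absolute terms T_C = 204.04 K and T_H = 293.15 K, so ΔT = 89.11 K.
COP_Carnot = T_C/ΔT = 204.04/89.11 = 2.290.
Q̇_max = COP_Carnot × Ẇ = 2.290 × 723.0 W = 1655 W = 2.220 hp.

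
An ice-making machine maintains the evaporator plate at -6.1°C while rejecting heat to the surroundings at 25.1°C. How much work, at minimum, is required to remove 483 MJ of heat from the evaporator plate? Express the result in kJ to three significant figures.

In absolute terms T_C = 267.05 K and T_H = 298.25 K, so ΔT = 31.20 K.
The reversible limit is COP_R = T_C/ΔT = 8.559, so W_min = Q_C/COP = Q_C·ΔT/T_C.
W_min = 483.0 × 31.20/267.05 = 56.43 MJ = 56430 kJ.

56400 kJ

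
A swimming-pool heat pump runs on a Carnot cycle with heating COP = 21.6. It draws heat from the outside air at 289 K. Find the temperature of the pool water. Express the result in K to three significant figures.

COP_HP = T_H/(T_H − T_C) rearranges to T_H = COP·T_C/(COP − 1).
With T_C = 289.00 K, T_H = 21.6 × 289.00/20.60 = 303.03 K.

303 K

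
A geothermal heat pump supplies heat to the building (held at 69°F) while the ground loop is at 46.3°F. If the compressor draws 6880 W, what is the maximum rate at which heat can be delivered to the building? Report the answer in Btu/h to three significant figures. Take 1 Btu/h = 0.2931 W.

In absolute terms T_C = 281.09 K and T_H = 293.71 K, so ΔT = 12.61 K.
COP_Carnot = T_H/ΔT = 293.71/12.61 = 23.29.
Q̇_max = COP_Carnot × Ẇ = 23.29 × 6880 W = 160200 W = 546700 Btu/h.

547000 Btu/h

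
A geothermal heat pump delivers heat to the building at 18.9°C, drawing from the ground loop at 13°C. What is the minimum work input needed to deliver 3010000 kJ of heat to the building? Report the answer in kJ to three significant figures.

In absolute terms T_C = 286.15 K and T_H = 292.05 K, so ΔT = 5.900 K.
The reversible limit is COP_HP = T_H/ΔT = 49.50, so W_min = Q_H/COP = Q_H·ΔT/T_H.
W_min = 3010000 × 5.900/292.05 = 60810 kJ.

60800 kJ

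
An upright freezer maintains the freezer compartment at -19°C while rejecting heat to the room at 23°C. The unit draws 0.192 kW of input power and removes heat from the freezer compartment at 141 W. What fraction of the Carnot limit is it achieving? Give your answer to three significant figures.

Converting, Q̇_C = 141.0 W = 0.1410 kW, so COP_actual = Q̇_C/Ẇ = 0.1410/0.1920 = 0.7344.
In absolute terms T_C = 254.15 K and T_H = 296.15 K, so ΔT = 42.00 K.
COP_Carnot = T_C/ΔT = 254.15/42.00 = 6.051.
η_II = COP_actual/COP_Carnot = 0.7344/6.051 = 0.1214.

0.121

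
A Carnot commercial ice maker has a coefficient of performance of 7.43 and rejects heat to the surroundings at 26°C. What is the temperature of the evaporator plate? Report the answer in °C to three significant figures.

-9.49 °C

For a Carnot refrigerator COP_R = T_C/(T_H − T_C), so T_C = COP·T_H/(1 + COP).
With T_H = 299.15 K, T_C = 7.43 × 299.15/8.430 = 263.66 K.
Converting, 263.66 K = -9.49°C.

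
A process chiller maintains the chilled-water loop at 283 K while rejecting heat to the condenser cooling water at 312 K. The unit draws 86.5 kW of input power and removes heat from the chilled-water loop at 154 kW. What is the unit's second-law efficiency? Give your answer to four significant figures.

COP_actual = Q̇_C/Ẇ = 154.0/86.50 = 1.780.
The reservoir spacing is ΔT = 312 − 283 = 29.00 K.
COP_Carnot = T_C/ΔT = 283.00/29.00 = 9.759.
η_II = COP_actual/COP_Carnot = 1.780/9.759 = 0.1824.

0.1824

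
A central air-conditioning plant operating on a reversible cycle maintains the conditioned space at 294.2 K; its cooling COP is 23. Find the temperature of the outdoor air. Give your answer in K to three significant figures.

COP_R = T_C/(T_H − T_C) gives T_H − T_C = T_C/COP.
With T_C = 294.20 K, T_H = 294.20 × (1 + 1/23) = 306.99 K.

307 K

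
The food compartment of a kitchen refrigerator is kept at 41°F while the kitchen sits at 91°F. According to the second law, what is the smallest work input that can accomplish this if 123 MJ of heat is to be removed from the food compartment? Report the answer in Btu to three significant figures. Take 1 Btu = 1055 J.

In absolute terms T_C = 278.15 K and T_H = 305.93 K, so ΔT = 27.78 K.
The reversible limit is COP_R = T_C/ΔT = 10.01, so W_min = Q_C/COP = Q_C·ΔT/T_C.
W_min = 123.0 × 27.78/278.15 = 12.28 MJ = 11640 Btu.

11600 Btu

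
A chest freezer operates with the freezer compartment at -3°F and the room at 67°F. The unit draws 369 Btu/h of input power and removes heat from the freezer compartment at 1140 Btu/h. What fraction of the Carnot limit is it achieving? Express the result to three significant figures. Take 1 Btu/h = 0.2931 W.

COP_actual = Q̇_C/Ẇ = 1140/369.0 = 3.089.
In absolute terms T_C = 253.71 K and T_H = 292.59 K, so ΔT = 38.89 K.
COP_Carnot = T_C/ΔT = 253.71/38.89 = 6.524.
η_II = COP_actual/COP_Carnot = 3.089/6.524 = 0.4736.

0.474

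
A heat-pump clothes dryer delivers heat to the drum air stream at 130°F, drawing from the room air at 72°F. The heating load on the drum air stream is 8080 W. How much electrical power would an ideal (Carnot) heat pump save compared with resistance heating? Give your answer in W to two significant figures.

7300 W

In absolute terms T_C = 295.37 K and T_H = 327.59 K, so ΔT = 32.22 K.
COP_Carnot = T_H/ΔT = 327.59/32.22 = 10.17.
Resistance heating needs Ẇ_res = Q̇_H = 8080 W; the reversible heat pump needs only Ẇ_hp = Q̇_H/COP = 794.7 W.
Saving = 8080 − 794.7 = 7285 W.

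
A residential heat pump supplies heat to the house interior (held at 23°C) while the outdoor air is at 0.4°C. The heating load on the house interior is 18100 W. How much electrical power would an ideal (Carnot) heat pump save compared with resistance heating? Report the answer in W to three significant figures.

16700 W

In absolute terms T_C = 273.55 K and T_H = 296.15 K, so ΔT = 22.60 K.
COP_Carnot = T_H/ΔT = 296.15/22.60 = 13.10.
Resistance heating needs Ẇ_res = Q̇_H = 18100 W; the reversible heat pump needs only Ẇ_hp = Q̇_H/COP = 1381 W.
Saving = 18100 − 1381 = 16720 W.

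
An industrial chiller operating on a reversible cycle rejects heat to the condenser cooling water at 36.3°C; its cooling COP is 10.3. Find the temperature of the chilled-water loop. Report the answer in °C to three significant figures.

8.92 °C

For a Carnot refrigerator COP_R = T_C/(T_H − T_C), so T_C = COP·T_H/(1 + COP).
With T_H = 309.45 K, T_C = 10.3 × 309.45/11.30 = 282.07 K.
Converting, 282.07 K = 8.92°C.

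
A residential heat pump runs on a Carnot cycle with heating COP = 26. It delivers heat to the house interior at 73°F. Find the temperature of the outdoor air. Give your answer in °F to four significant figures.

52.51 °F

COP_HP = T_H/(T_H − T_C) gives T_H − T_C = T_H/COP.
With T_H = 295.93 K, T_C = 295.93 × (1 − 1/26) = 284.55 K.
Converting, 284.55 K = 52.51°F.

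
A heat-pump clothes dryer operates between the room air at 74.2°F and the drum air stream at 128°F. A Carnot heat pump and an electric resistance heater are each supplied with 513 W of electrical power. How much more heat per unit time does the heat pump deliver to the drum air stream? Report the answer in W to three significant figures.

In absolute terms T_C = 296.59 K and T_H = 326.48 K, so ΔT = 29.89 K.
COP_Carnot = T_H/ΔT = 326.48/29.89 = 10.92.
The heat pump delivers Q̇_H = COP × Ẇ = 5604 W; the resistance heater delivers Ẇ = 513.0 W.
Extra = (COP − 1)·Ẇ = 5091 W.

5090 W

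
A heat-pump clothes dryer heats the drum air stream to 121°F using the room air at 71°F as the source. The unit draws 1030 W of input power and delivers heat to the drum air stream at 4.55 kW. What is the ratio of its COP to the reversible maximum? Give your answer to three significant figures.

Converting, Q̇_H = 4.550 kW = 4550 W, so COP_actual = Q̇_H/Ẇ = 4550/1030 = 4.417.
In absolute terms T_C = 294.82 K and T_H = 322.59 K, so ΔT = 27.78 K.
COP_Carnot = T_H/ΔT = 322.59/27.78 = 11.61.
η_II = COP_actual/COP_Carnot = 4.417/11.61 = 0.3804.

0.380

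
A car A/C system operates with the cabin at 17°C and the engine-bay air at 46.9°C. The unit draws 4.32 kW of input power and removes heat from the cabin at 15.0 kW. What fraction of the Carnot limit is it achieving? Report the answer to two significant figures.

0.36

COP_actual = Q̇_C/Ẇ = 15.00/4.320 = 3.472.
In absolute terms T_C = 290.15 K and T_H = 320.05 K, so ΔT = 29.90 K.
COP_Carnot = T_C/ΔT = 290.15/29.90 = 9.704.
η_II = COP_actual/COP_Carnot = 3.472/9.704 = 0.3578.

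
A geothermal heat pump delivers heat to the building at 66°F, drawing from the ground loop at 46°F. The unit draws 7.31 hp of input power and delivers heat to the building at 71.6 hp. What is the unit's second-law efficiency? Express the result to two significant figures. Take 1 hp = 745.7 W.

0.37

COP_actual = Q̇_H/Ẇ = 71.60/7.310 = 9.795.
In absolute terms T_C = 280.93 K and T_H = 292.04 K, so ΔT = 11.11 K.
COP_Carnot = T_H/ΔT = 292.04/11.11 = 26.28.
η_II = COP_actual/COP_Carnot = 9.795/26.28 = 0.3727.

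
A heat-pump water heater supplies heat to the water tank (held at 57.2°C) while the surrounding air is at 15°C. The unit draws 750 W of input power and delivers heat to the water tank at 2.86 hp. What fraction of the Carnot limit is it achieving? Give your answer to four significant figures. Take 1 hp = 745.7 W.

0.3633

Converting, Q̇_H = 2.860 hp = 2133 W, so COP_actual = Q̇_H/Ẇ = 2133/750.0 = 2.844.
In absolute terms T_C = 288.15 K and T_H = 330.35 K, so ΔT = 42.20 K.
COP_Carnot = T_H/ΔT = 330.35/42.20 = 7.828.
η_II = COP_actual/COP_Carnot = 2.844/7.828 = 0.3633.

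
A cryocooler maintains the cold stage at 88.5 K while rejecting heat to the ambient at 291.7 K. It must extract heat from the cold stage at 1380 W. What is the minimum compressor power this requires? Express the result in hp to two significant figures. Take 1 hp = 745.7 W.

The reservoir spacing is ΔT = 291.7 − 88.5 = 203.2 K.
COP_Carnot = T_C/ΔT = 88.50/203.2 = 0.4355.
Ẇ_min = Q̇/COP_Carnot = 1380/0.4355 = 3169 W = 4.249 hp.

4.2 hp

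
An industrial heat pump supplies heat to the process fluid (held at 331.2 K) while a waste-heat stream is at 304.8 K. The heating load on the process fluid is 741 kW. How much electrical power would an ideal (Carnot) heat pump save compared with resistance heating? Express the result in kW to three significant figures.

682 kW

The reservoir spacing is ΔT = 331.2 − 304.8 = 26.40 K.
COP_Carnot = T_H/ΔT = 331.20/26.40 = 12.55.
Resistance heating needs Ẇ_res = Q̇_H = 741.0 kW; the reversible heat pump needs only Ẇ_hp = Q̇_H/COP = 59.07 kW.
Saving = 741.0 − 59.07 = 681.9 kW.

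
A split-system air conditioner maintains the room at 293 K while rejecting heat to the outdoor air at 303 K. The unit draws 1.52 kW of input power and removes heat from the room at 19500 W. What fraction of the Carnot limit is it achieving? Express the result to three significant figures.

0.438

Converting, Q̇_C = 19500 W = 19.50 kW, so COP_actual = Q̇_C/Ẇ = 19.50/1.520 = 12.83.
The reservoir spacing is ΔT = 303 − 293 = 10.00 K.
COP_Carnot = T_C/ΔT = 293.00/10.00 = 29.30.
η_II = COP_actual/COP_Carnot = 12.83/29.30 = 0.4378.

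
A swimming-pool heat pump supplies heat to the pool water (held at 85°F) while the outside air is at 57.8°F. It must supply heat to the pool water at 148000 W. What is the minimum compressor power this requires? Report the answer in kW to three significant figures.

7.39 kW

In absolute terms T_C = 287.48 K and T_H = 302.59 K, so ΔT = 15.11 K.
COP_Carnot = T_H/ΔT = 302.59/15.11 = 20.02.
Ẇ_min = Q̇/COP_Carnot = 148000/20.02 = 7391 W = 7.391 kW.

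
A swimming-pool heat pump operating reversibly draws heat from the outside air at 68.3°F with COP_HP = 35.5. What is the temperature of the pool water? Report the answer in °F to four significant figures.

83.60 °F

COP_HP = T_H/(T_H − T_C) rearranges to T_H = COP·T_C/(COP − 1).
With T_C = 293.32 K, T_H = 35.5 × 293.32/34.50 = 301.82 K.
Converting, 301.82 K = 83.60°F.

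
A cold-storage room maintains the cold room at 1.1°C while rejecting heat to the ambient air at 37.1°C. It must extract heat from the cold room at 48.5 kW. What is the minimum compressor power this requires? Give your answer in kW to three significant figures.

In absolute terms T_C = 274.25 K and T_H = 310.25 K, so ΔT = 36.00 K.
COP_Carnot = T_C/ΔT = 274.25/36.00 = 7.618.
Ẇ_min = Q̇/COP_Carnot = 48.50/7.618 = 6.366 kW.

6.37 kW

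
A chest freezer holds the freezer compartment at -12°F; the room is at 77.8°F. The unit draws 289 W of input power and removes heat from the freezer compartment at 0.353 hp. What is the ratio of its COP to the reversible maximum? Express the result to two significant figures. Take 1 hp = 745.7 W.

Converting, Q̇_C = 0.3530 hp = 263.2 W, so COP_actual = Q̇_C/Ẇ = 263.2/289.0 = 0.9108.
In absolute terms T_C = 248.71 K and T_H = 298.59 K, so ΔT = 49.89 K.
COP_Carnot = T_C/ΔT = 248.71/49.89 = 4.985.
η_II = COP_actual/COP_Carnot = 0.9108/4.985 = 0.1827.

0.18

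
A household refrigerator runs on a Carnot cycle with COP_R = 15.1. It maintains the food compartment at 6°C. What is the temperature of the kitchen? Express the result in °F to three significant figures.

COP_R = T_C/(T_H − T_C) gives T_H − T_C = T_C/COP.
With T_C = 279.15 K, T_H = 279.15 × (1 + 1/15.1) = 297.64 K.
Converting, 297.64 K = 76.08°F.

76.1 °F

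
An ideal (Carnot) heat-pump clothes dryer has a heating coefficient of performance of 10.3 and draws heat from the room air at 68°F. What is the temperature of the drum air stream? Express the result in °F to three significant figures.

125 °F

COP_HP = T_H/(T_H − T_C) rearranges to T_H = COP·T_C/(COP − 1).
With T_C = 293.15 K, T_H = 10.3 × 293.15/9.300 = 324.67 K.
Converting, 324.67 K = 124.74°F.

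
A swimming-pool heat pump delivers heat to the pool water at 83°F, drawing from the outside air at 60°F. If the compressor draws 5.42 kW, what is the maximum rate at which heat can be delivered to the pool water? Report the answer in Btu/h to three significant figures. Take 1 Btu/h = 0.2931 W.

In absolute terms T_C = 288.71 K and T_H = 301.48 K, so ΔT = 12.78 K.
COP_Carnot = T_H/ΔT = 301.48/12.78 = 23.59.
Q̇_max = COP_Carnot × Ẇ = 23.59 × 5.420 kW = 127.9 kW = 436300 Btu/h.

436000 Btu/h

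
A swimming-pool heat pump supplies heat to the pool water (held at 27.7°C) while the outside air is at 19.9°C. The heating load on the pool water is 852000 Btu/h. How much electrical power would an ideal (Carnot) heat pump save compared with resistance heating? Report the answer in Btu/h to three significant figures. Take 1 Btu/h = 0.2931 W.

830000 Btu/h

In absolute terms T_C = 293.05 K and T_H = 300.85 K, so ΔT = 7.800 K.
COP_Carnot = T_H/ΔT = 300.85/7.800 = 38.57.
Resistance heating needs Ẇ_res = Q̇_H = 852000 Btu/h; the reversible heat pump needs only Ẇ_hp = Q̇_H/COP = 22090 Btu/h.
Saving = 852000 − 22090 = 829900 Btu/h.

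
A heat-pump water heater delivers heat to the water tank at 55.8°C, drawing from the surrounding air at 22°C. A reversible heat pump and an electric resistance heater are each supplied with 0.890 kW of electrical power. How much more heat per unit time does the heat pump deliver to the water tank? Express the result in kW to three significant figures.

7.77 kW

In absolute terms T_C = 295.15 K and T_H = 328.95 K, so ΔT = 33.80 K.
COP_Carnot = T_H/ΔT = 328.95/33.80 = 9.732.
The heat pump delivers Q̇_H = COP × Ẇ = 8.662 kW; the resistance heater delivers Ẇ = 0.8900 kW.
Extra = (COP − 1)·Ẇ = 7.772 kW.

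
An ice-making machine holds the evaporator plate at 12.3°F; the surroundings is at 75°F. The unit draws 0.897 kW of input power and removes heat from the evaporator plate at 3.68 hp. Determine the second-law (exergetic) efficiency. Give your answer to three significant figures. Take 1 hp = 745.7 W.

Converting, Q̇_C = 3.680 hp = 2.744 kW, so COP_actual = Q̇_C/Ẇ = 2.744/0.8970 = 3.059.
In absolute terms T_C = 262.21 K and T_H = 297.04 K, so ΔT = 34.83 K.
COP_Carnot = T_C/ΔT = 262.21/34.83 = 7.527.
η_II = COP_actual/COP_Carnot = 3.059/7.527 = 0.4064.

0.406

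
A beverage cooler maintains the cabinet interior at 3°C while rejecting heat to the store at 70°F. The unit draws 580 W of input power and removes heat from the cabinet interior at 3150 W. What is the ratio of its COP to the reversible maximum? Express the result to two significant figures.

0.36

COP_actual = Q̇_C/Ẇ = 3150/580.0 = 5.431.
In absolute terms T_C = 276.15 K and T_H = 294.26 K, so ΔT = 18.11 K.
COP_Carnot = T_C/ΔT = 276.15/18.11 = 15.25.
η_II = COP_actual/COP_Carnot = 5.431/15.25 = 0.3562.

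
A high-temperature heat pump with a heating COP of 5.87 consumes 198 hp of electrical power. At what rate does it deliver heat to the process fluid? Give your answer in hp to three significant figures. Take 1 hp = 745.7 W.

Q̇_H = COP_HP × Ẇ = 5.87 × 198.0 = 1162 hp.

1160 hp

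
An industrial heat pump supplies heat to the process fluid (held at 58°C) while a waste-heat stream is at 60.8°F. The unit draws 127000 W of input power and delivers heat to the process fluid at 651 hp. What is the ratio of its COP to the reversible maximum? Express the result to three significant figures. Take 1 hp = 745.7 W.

Converting, Q̇_H = 651.0 hp = 485500 W, so COP_actual = Q̇_H/Ẇ = 485500/127000 = 3.822.
In absolute terms T_C = 289.15 K and T_H = 331.15 K, so ΔT = 42.00 K.
COP_Carnot = T_H/ΔT = 331.15/42.00 = 7.885.
η_II = COP_actual/COP_Carnot = 3.822/7.885 = 0.4848.

0.485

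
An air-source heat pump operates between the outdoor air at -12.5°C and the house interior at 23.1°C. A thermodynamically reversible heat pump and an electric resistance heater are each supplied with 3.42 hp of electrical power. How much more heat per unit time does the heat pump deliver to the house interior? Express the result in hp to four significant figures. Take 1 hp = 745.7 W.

In absolute terms T_C = 260.65 K and T_H = 296.25 K, so ΔT = 35.60 K.
COP_Carnot = T_H/ΔT = 296.25/35.60 = 8.322.
The heat pump delivers Q̇_H = COP × Ẇ = 28.46 hp; the resistance heater delivers Ẇ = 3.420 hp.
Extra = (COP − 1)·Ẇ = 25.04 hp.

25.04 hp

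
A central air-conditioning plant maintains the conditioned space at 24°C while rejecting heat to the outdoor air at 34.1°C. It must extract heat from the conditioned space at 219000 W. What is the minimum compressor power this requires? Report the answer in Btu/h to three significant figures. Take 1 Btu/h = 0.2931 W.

In absolute terms T_C = 297.15 K and T_H = 307.25 K, so ΔT = 10.10 K.
COP_Carnot = T_C/ΔT = 297.15/10.10 = 29.42.
Ẇ_min = Q̇/COP_Carnot = 219000/29.42 = 7444 W = 25400 Btu/h.

25400 Btu/h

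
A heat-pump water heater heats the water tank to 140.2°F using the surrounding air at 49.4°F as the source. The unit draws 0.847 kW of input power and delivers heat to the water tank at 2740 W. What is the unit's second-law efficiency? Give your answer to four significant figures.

0.4897

Converting, Q̇_H = 2740 W = 2.740 kW, so COP_actual = Q̇_H/Ẇ = 2.740/0.8470 = 3.235.
In absolute terms T_C = 282.82 K and T_H = 333.26 K, so ΔT = 50.44 K.
COP_Carnot = T_H/ΔT = 333.26/50.44 = 6.606.
η_II = COP_actual/COP_Carnot = 3.235/6.606 = 0.4897.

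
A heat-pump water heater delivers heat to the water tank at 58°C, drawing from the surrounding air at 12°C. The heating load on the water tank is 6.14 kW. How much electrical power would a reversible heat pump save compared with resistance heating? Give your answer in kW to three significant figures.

5.29 kW

In absolute terms T_C = 285.15 K and T_H = 331.15 K, so ΔT = 46.00 K.
COP_Carnot = T_H/ΔT = 331.15/46.00 = 7.199.
Resistance heating needs Ẇ_res = Q̇_H = 6.140 kW; the reversible heat pump needs only Ẇ_hp = Q̇_H/COP = 0.8529 kW.
Saving = 6.140 − 0.8529 = 5.287 kW.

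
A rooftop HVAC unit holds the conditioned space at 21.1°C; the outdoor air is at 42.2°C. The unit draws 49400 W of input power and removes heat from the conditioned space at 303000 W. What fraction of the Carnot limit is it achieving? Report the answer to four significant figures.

COP_actual = Q̇_C/Ẇ = 303000/49400 = 6.134.
In absolute terms T_C = 294.25 K and T_H = 315.35 K, so ΔT = 21.10 K.
COP_Carnot = T_C/ΔT = 294.25/21.10 = 13.95.
η_II = COP_actual/COP_Carnot = 6.134/13.95 = 0.4398.

0.4398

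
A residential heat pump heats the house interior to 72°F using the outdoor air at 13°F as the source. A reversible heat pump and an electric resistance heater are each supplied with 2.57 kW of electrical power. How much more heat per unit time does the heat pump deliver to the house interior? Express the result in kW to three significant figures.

In absolute terms T_C = 262.59 K and T_H = 295.37 K, so ΔT = 32.78 K.
COP_Carnot = T_H/ΔT = 295.37/32.78 = 9.011.
The heat pump delivers Q̇_H = COP × Ẇ = 23.16 kW; the resistance heater delivers Ẇ = 2.570 kW.
Extra = (COP − 1)·Ẇ = 20.59 kW.

20.6 kW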